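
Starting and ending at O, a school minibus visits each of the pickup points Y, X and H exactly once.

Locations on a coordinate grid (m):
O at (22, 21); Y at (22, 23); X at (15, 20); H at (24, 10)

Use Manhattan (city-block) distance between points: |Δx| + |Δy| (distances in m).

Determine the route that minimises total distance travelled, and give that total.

With 3 stops there are 3!/2 = 3 distinct round trips (a route and its reverse cost the same).
O-Y-X-H-O: 2+10+19+13 = 44
O-Y-H-X-O: 2+15+19+8 = 44
O-X-Y-H-O: 8+10+15+13 = 46
The minimum is 44.
One optimal route: O → Y → X → H → O (or its reverse).

44 m — the shortest possible round trip.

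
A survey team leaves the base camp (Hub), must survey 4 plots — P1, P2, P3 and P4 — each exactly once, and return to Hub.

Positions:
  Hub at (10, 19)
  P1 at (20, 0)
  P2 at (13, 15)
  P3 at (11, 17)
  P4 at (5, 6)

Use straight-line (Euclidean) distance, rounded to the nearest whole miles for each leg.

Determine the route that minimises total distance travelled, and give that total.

There are 12 distinct closed tours to check (reversals are equivalent).
Hub → P1 → P2 → P3 → P4 → Hub: 21+17+3+13+14 = 68
Hub → P1 → P2 → P4 → P3 → Hub: 21+17+12+13+2 = 65
Hub → P1 → P3 → P2 → P4 → Hub: 21+19+3+12+14 = 69
Hub → P1 → P3 → P4 → P2 → Hub: 21+19+13+12+5 = 70
Hub → P1 → P4 → P2 → P3 → Hub: 21+16+12+3+2 = 54
Hub → P1 → P4 → P3 → P2 → Hub: 21+16+13+3+5 = 58
Hub → P2 → P1 → P3 → P4 → Hub: 5+17+19+13+14 = 68
Hub → P2 → P1 → P4 → P3 → Hub: 5+17+16+13+2 = 53
Hub → P2 → P3 → P1 → P4 → Hub: 5+3+19+16+14 = 57
Hub → P2 → P4 → P1 → P3 → Hub: 5+12+16+19+2 = 54
Hub → P3 → P1 → P2 → P4 → Hub: 2+19+17+12+14 = 64
Hub → P3 → P2 → P1 → P4 → Hub: 2+3+17+16+14 = 52
The minimum is 52.
One optimal route: Hub → P3 → P2 → P1 → P4 → Hub (or its reverse).

Minimum total distance: 52 miles.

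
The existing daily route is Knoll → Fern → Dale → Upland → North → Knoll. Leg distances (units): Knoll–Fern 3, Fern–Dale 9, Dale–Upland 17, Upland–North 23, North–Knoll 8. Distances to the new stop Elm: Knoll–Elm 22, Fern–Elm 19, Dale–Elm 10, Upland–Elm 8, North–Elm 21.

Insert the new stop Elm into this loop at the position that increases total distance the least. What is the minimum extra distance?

Insertion cost between consecutive stops i–j is d(i,Elm) + d(Elm,j) − d(i,j):
  between Knoll and Fern: 22 + 19 − 3 = 38
  between Fern and Dale: 19 + 10 − 9 = 20
  between Dale and Upland: 10 + 8 − 17 = 1
  between Upland and North: 8 + 21 − 23 = 6
  between North and Knoll: 21 + 22 − 8 = 35
Cheapest insertion is between Dale and Upland, adding 1.
New total = 60 + 1 = 61.

Adding 1 by placing Elm on the Dale–Upland leg.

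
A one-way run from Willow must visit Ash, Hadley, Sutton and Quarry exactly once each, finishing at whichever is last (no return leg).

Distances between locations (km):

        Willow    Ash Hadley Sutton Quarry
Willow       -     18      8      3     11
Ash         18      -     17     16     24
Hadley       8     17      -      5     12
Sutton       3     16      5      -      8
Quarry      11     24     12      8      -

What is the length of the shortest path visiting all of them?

40 km — the minimum one-way total.

There are 4! = 24 possible orderings.
Willow - Ash - Hadley - Sutton - Quarry: 18+17+5+8 = 48
Willow - Ash - Hadley - Quarry - Sutton: 18+17+12+8 = 55
Willow - Ash - Sutton - Hadley - Quarry: 18+16+5+12 = 51
Willow - Ash - Sutton - Quarry - Hadley: 18+16+8+12 = 54
Willow - Ash - Quarry - Hadley - Sutton: 18+24+12+5 = 59
Willow - Ash - Quarry - Sutton - Hadley: 18+24+8+5 = 55
Willow - Hadley - Ash - Sutton - Quarry: 8+17+16+8 = 49
Willow - Hadley - Ash - Quarry - Sutton: 8+17+24+8 = 57
Willow - Hadley - Sutton - Ash - Quarry: 8+5+16+24 = 53
Willow - Hadley - Sutton - Quarry - Ash: 8+5+8+24 = 45
Willow - Hadley - Quarry - Ash - Sutton: 8+12+24+16 = 60
Willow - Hadley - Quarry - Sutton - Ash: 8+12+8+16 = 44
Willow - Sutton - Ash - Hadley - Quarry: 3+16+17+12 = 48
Willow - Sutton - Ash - Quarry - Hadley: 3+16+24+12 = 55
… (10 more)
Willow - Sutton - Quarry - Hadley - Ash: 3+8+12+17 = 40  ← best
The minimum is 40.
One shortest path: Willow → Sutton → Quarry → Hadley → Ash.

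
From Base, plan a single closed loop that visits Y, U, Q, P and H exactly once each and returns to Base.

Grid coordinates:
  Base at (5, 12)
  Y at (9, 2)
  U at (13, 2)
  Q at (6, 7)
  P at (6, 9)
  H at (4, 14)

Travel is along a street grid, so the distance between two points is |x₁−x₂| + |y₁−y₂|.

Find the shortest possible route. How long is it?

With 5 stops there are 5!/2 = 60 distinct round trips (a route and its reverse cost the same).
Base→Y→U→Q→P→H→Base: 14+4+12+2+7+3 = 42
Base→Y→U→Q→H→P→Base: 14+4+12+9+7+4 = 50
Base→Y→U→P→Q→H→Base: 14+4+14+2+9+3 = 46
Base→Y→U→P→H→Q→Base: 14+4+14+7+9+6 = 54
Base→Y→U→H→Q→P→Base: 14+4+21+9+2+4 = 54
Base→Y→U→H→P→Q→Base: 14+4+21+7+2+6 = 54
Base→Y→Q→U→P→H→Base: 14+8+12+14+7+3 = 58
Base→Y→Q→U→H→P→Base: 14+8+12+21+7+4 = 66
Base→Y→Q→P→U→H→Base: 14+8+2+14+21+3 = 62
Base→Y→Q→P→H→U→Base: 14+8+2+7+21+18 = 70
Base→Y→Q→H→U→P→Base: 14+8+9+21+14+4 = 70
Base→Y→Q→H→P→U→Base: 14+8+9+7+14+18 = 70
Base→Y→P→U→Q→H→Base: 14+10+14+12+9+3 = 62
Base→Y→P→U→H→Q→Base: 14+10+14+21+9+6 = 74
… (46 more)
The minimum is 42.
One optimal route: Base → Y → U → Q → P → H → Base (or its reverse).

42 — the shortest possible round trip.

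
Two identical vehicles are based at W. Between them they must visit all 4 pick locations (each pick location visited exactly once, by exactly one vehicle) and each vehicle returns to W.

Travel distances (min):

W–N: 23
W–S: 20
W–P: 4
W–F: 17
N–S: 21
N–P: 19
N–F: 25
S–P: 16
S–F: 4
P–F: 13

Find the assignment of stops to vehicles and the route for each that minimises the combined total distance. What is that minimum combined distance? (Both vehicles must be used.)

Try each way of splitting the stops between the two vehicles (each non-empty) and, for each split, find the best tour for each vehicle:
  {N} + {S, P, F}: 46 + 41 = 87
  {S} + {N, P, F}: 40 + 65 = 105
  {N, S} + {P, F}: 64 + 34 = 98
  {P} + {N, S, F}: 8 + 65 = 73
  {N, P} + {S, F}: 46 + 41 = 87
  {S, P} + {N, F}: 40 + 65 = 105
  … (7 splits in total)
Best: vehicle 1 W → P → W = 8; vehicle 2 W → N → S → F → W = 65; combined 73.

Minimum combined distance: 73 min.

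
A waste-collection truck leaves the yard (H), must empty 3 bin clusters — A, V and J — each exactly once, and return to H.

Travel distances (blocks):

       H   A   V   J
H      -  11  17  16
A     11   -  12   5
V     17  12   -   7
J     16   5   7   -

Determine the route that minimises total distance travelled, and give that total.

Minimum total distance: 40 blocks.

H-A-V-J-H: 11+12+7+16 = 46
H-A-J-V-H: 11+5+7+17 = 40
H-V-A-J-H: 17+12+5+16 = 50
The minimum is 40.
One optimal route: H → A → J → V → H (or its reverse).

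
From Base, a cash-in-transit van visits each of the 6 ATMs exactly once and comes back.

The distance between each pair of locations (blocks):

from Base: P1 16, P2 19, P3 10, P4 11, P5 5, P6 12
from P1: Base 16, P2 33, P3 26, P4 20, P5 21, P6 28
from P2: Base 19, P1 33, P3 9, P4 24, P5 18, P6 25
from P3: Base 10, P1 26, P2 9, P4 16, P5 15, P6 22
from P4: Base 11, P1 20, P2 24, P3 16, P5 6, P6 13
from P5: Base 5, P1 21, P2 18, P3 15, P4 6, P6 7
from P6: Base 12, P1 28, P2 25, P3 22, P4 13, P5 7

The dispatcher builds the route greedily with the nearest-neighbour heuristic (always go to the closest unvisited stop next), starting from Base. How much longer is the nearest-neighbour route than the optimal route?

Base: P5=5, P3=10, P4=11, P6=12, P1=16, P2=19 ⇒ P5
P5: P4=6, P6=7, P3=15, P2=18, P1=21 ⇒ P4
P4: P6=13, P3=16, P1=20, P2=24 ⇒ P6
P6: P3=22, P2=25, P1=28 ⇒ P3
P3: P2=9, P1=26 ⇒ P2
P2: P1=33 ⇒ P1
NN route Base → P5 → P4 → P6 → P3 → P2 → P1 → Base costs 104.
Optimal: Base → P1 → P4 → P5 → P6 → P2 → P3 → Base costs 93 (by enumerating all 360 distinct tours).
Excess = 104 − 93 = 11.

Excess over optimum: 11 blocks.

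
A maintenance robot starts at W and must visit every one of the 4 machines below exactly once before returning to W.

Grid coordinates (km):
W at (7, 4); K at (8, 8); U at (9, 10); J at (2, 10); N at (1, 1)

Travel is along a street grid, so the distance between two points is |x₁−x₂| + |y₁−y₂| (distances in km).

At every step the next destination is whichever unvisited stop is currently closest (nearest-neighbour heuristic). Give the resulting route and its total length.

Nearest-neighbour total = 34 km; route W → K → U → J → N → W.

W → [K:5 / U:8 / N:9 / J:11] → K (5)
K → [U:3 / J:8 / N:14] → U (3)
U → [J:7 / N:17] → J (7)
J → [N:10] → N (10)
Return N→W: 9.
Total = 5 + 3 + 7 + 10 + 9 = 34.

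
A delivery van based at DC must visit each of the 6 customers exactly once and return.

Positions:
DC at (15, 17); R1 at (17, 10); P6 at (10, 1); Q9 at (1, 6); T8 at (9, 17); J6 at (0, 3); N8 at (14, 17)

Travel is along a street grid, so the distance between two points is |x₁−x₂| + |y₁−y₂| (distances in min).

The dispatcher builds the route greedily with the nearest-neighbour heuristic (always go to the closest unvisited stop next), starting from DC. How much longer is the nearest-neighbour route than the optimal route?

The nearest-neighbour route is 12 min longer than optimal.

DC: N8=1, T8=6, R1=9, P6=21, Q9=25, J6=29 ⇒ N8
N8: T8=5, R1=10, P6=20, Q9=24, J6=28 ⇒ T8
T8: R1=15, P6=17, Q9=19, J6=23 ⇒ R1
R1: P6=16, Q9=20, J6=24 ⇒ P6
P6: J6=12, Q9=14 ⇒ J6
J6: Q9=4 ⇒ Q9
NN route DC → N8 → T8 → R1 → P6 → J6 → Q9 → DC costs 78.
Optimal: DC → R1 → P6 → J6 → Q9 → T8 → N8 → DC costs 66 (by enumerating all 360 distinct tours).
Excess = 78 − 66 = 12.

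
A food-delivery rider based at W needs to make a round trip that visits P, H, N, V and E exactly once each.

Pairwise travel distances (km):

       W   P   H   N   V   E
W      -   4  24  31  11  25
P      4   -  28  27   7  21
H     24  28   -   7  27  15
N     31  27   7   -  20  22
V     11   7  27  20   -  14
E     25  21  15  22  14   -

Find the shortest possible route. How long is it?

With 5 stops there are 5!/2 = 60 distinct round trips (a route and its reverse cost the same).
W→P→H→N→V→E→W: 4+28+7+20+14+25 = 98
W→P→H→N→E→V→W: 4+28+7+22+14+11 = 86
W→P→H→V→N→E→W: 4+28+27+20+22+25 = 126
W→P→H→V→E→N→W: 4+28+27+14+22+31 = 126
W→P→H→E→N→V→W: 4+28+15+22+20+11 = 100
W→P→H→E→V→N→W: 4+28+15+14+20+31 = 112
W→P→N→H→V→E→W: 4+27+7+27+14+25 = 104
W→P→N→H→E→V→W: 4+27+7+15+14+11 = 78
W→P→N→V→H→E→W: 4+27+20+27+15+25 = 118
W→P→N→V→E→H→W: 4+27+20+14+15+24 = 104
W→P→N→E→H→V→W: 4+27+22+15+27+11 = 106
W→P→N→E→V→H→W: 4+27+22+14+27+24 = 118
W→P→V→H→N→E→W: 4+7+27+7+22+25 = 92
W→P→V→H→E→N→W: 4+7+27+15+22+31 = 106
… (46 more)
The minimum is 78.
One optimal route: W → P → N → H → E → V → W (or its reverse).

Minimum total distance: 78 km.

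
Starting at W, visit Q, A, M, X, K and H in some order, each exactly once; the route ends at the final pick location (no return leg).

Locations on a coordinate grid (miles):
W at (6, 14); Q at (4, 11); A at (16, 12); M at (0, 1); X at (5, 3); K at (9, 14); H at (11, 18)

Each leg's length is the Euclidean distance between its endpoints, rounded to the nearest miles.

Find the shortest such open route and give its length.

There are 6! = 720 possible orderings.
W → Q → A → M → X → K → H: 4+12+19+5+12+4 = 56
W → Q → A → M → X → H → K: 4+12+19+5+16+4 = 60
W → Q → A → M → K → X → H: 4+12+19+16+12+16 = 79
W → Q → A → M → K → H → X: 4+12+19+16+4+16 = 71
W → Q → A → M → H → X → K: 4+12+19+20+16+12 = 83
W → Q → A → M → H → K → X: 4+12+19+20+4+12 = 71
W → Q → A → X → M → K → H: 4+12+14+5+16+4 = 55
W → Q → A → X → M → H → K: 4+12+14+5+20+4 = 59
… (712 more)
W → K → H → A → Q → X → M: 3+4+8+12+8+5 = 40  ← best
The minimum is 40.
One shortest path: W → K → H → A → Q → X → M.

Minimum one-way distance = 40 miles.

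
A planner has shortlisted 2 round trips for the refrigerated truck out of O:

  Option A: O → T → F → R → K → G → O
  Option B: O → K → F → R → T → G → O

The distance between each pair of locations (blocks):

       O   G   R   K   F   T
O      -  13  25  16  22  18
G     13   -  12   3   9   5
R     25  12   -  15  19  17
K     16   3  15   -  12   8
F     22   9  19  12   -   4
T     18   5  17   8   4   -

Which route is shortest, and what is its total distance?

72 blocks — Option A is the shortest.

Option A: 18 + 4 + 19 + 15 + 3 + 13 = 72
Option B: 16 + 12 + 19 + 17 + 5 + 13 = 82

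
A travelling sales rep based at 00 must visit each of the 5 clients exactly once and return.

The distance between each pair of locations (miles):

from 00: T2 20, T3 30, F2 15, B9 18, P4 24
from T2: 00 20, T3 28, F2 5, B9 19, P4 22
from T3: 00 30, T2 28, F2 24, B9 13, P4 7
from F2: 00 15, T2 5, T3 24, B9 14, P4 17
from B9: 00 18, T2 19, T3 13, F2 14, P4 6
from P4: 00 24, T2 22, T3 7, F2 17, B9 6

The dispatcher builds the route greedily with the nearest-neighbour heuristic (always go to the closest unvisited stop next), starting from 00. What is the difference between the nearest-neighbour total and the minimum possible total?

3 miles longer than the optimal tour.

From 00: F2=15, B9=18, T2=20, P4=24, T3=30 → choose F2 (15).
From F2: T2=5, B9=14, P4=17, T3=24 → choose T2 (5).
From T2: B9=19, P4=22, T3=28 → choose B9 (19).
From B9: P4=6, T3=13 → choose P4 (6).
From P4: T3=7 → choose T3 (7).
NN route 00 → F2 → T2 → B9 → P4 → T3 → 00 costs 82.
Optimal: 00 → F2 → T2 → T3 → P4 → B9 → 00 costs 79 (by enumerating all 60 distinct tours).
Excess = 82 − 79 = 3.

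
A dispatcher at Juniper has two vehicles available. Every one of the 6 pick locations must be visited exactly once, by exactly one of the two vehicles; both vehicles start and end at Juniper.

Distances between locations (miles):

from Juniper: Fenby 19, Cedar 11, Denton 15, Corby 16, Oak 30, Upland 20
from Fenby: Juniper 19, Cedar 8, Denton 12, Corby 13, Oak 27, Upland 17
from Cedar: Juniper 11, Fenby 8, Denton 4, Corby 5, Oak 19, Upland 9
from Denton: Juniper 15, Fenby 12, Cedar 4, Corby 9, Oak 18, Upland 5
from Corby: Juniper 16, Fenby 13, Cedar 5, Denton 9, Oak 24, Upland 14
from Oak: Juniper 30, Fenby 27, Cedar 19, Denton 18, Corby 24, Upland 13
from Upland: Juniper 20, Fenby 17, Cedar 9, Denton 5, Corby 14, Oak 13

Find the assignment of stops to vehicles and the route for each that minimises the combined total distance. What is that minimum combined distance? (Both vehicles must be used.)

Try each way of splitting the stops between the two vehicles (each non-empty) and, for each split, find the best tour for each vehicle:
  {Fenby} + {Cedar, Denton, Corby, Oak, Upland}: 38 + 73 = 111
  {Cedar} + {Fenby, Denton, Corby, Oak, Upland}: 22 + 89 = 111
  {Fenby, Cedar} + {Denton, Corby, Oak, Upland}: 38 + 73 = 111
  {Denton} + {Fenby, Cedar, Corby, Oak, Upland}: 30 + 89 = 119
  {Fenby, Denton} + {Cedar, Corby, Oak, Upland}: 46 + 73 = 119
  {Cedar, Denton} + {Fenby, Corby, Oak, Upland}: 30 + 89 = 119
  … (31 splits in total)
Best: vehicle 1 Juniper → Fenby → Juniper = 38; vehicle 2 Juniper → Cedar → Denton → Upland → Oak → Corby → Juniper = 73; combined 111.

Minimum combined distance: 111 miles.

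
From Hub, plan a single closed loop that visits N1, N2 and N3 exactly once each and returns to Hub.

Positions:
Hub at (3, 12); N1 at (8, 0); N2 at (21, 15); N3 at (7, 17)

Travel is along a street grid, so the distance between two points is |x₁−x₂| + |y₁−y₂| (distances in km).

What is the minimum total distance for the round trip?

With 3 stops there are 3!/2 = 3 distinct round trips (a route and its reverse cost the same).
Hub - N1 - N2 - N3 - Hub: 17+28+16+9 = 70
Hub - N1 - N3 - N2 - Hub: 17+18+16+21 = 72
Hub - N2 - N1 - N3 - Hub: 21+28+18+9 = 76
The minimum is 70.
One optimal route: Hub → N1 → N2 → N3 → Hub (or its reverse).

Shortest round trip = 70 km.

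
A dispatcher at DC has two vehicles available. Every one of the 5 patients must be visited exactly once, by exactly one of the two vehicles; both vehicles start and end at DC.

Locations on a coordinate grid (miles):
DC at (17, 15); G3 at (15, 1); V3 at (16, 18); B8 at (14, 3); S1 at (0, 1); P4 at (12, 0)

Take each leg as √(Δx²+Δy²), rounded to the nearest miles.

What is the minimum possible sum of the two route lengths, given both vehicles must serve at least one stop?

Try each way of splitting the stops between the two vehicles (each non-empty) and, for each split, find the best tour for each vehicle:
  {G3} + {V3, B8, S1, P4}: 28 + 54 = 82
  {V3} + {G3, B8, S1, P4}: 6 + 51 = 57
  {G3, V3} + {B8, S1, P4}: 34 + 50 = 84
  {B8} + {G3, V3, S1, P4}: 24 + 55 = 79
  {G3, B8} + {V3, S1, P4}: 28 + 54 = 82
  {V3, B8} + {G3, S1, P4}: 30 + 51 = 81
  … (15 splits in total)
Best: vehicle 1 DC → V3 → DC = 6; vehicle 2 DC → B8 → G3 → P4 → S1 → DC = 51; combined 57.

57 miles — the smallest possible combined total.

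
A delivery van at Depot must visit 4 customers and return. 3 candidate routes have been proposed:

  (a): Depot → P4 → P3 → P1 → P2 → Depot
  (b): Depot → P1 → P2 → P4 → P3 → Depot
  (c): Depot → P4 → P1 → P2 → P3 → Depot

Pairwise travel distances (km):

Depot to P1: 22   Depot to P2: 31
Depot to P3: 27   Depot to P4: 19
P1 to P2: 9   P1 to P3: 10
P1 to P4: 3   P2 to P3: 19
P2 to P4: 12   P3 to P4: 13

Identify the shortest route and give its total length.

77 km — (c) is the shortest.

(a): 19 + 13 + 10 + 9 + 31 = 82
(b): 22 + 9 + 12 + 13 + 27 = 83
(c): 19 + 3 + 9 + 19 + 27 = 77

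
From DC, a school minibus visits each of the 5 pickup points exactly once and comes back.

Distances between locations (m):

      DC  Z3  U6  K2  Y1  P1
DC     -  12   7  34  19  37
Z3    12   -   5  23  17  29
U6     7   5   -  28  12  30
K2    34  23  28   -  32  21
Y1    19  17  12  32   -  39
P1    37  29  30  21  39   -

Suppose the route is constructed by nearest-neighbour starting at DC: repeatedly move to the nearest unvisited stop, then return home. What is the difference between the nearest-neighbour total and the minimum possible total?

6 m longer than the optimal tour.

From DC: U6=7, Z3=12, Y1=19, K2=34, P1=37 → choose U6 (7).
From U6: Z3=5, Y1=12, K2=28, P1=30 → choose Z3 (5).
From Z3: Y1=17, K2=23, P1=29 → choose Y1 (17).
From Y1: K2=32, P1=39 → choose K2 (32).
From K2: P1=21 → choose P1 (21).
NN route DC → U6 → Z3 → Y1 → K2 → P1 → DC costs 119.
Optimal: DC → Z3 → P1 → K2 → Y1 → U6 → DC costs 113 (by enumerating all 60 distinct tours).
Excess = 119 − 113 = 6.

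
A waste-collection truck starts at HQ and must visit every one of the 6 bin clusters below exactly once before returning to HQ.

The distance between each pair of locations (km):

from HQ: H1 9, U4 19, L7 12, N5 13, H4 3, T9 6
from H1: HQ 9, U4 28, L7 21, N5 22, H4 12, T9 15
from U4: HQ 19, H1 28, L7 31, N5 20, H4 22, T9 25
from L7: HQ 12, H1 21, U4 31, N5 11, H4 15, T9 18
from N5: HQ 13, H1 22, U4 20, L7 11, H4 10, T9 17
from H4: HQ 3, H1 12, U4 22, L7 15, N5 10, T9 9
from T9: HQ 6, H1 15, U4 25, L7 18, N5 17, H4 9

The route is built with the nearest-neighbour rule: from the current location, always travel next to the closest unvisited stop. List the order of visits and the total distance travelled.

Nearest-neighbour total = 98 km; route HQ → H4 → T9 → H1 → L7 → N5 → U4 → HQ.

HQ → [H4:3 / T9:6 / H1:9 / L7:12 / N5:13 / U4:19] → H4 (3)
H4 → [T9:9 / N5:10 / H1:12 / L7:15 / U4:22] → T9 (9)
T9 → [H1:15 / N5:17 / L7:18 / U4:25] → H1 (15)
H1 → [L7:21 / N5:22 / U4:28] → L7 (21)
L7 → [N5:11 / U4:31] → N5 (11)
N5 → [U4:20] → U4 (20)
Return U4→HQ: 19.
Total = 3 + 9 + 15 + 21 + 11 + 20 + 19 = 98.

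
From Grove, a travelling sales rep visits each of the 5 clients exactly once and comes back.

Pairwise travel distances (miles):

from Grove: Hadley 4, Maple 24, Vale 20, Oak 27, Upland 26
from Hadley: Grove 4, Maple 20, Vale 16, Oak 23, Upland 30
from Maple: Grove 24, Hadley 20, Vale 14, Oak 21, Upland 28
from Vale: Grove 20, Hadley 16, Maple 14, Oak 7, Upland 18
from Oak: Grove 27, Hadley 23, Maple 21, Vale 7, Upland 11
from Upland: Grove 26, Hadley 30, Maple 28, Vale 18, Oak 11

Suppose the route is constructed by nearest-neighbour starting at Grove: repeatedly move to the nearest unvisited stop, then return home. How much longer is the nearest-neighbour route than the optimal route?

The nearest-neighbour route is 8 miles longer than optimal.

From Grove: Hadley=4, Vale=20, Maple=24, Upland=26, Oak=27 → choose Hadley (4).
From Hadley: Vale=16, Maple=20, Oak=23, Upland=30 → choose Vale (16).
From Vale: Oak=7, Maple=14, Upland=18 → choose Oak (7).
From Oak: Upland=11, Maple=21 → choose Upland (11).
From Upland: Maple=28 → choose Maple (28).
NN route Grove → Hadley → Vale → Oak → Upland → Maple → Grove costs 90.
Optimal: Grove → Hadley → Maple → Vale → Oak → Upland → Grove costs 82 (by enumerating all 60 distinct tours).
Excess = 90 − 82 = 8.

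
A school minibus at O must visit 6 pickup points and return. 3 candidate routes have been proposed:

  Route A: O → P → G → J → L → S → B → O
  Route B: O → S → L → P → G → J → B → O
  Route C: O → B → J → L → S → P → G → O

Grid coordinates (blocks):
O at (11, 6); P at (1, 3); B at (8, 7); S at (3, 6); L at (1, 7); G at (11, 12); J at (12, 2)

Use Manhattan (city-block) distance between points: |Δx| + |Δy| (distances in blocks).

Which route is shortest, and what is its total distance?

Shortest is Route B, total 58 blocks.

Route A: 13 + 19 + 11 + 16 + 3 + 6 + 4 = 72
Route B: 8 + 3 + 4 + 19 + 11 + 9 + 4 = 58
Route C: 4 + 9 + 16 + 3 + 5 + 19 + 6 = 62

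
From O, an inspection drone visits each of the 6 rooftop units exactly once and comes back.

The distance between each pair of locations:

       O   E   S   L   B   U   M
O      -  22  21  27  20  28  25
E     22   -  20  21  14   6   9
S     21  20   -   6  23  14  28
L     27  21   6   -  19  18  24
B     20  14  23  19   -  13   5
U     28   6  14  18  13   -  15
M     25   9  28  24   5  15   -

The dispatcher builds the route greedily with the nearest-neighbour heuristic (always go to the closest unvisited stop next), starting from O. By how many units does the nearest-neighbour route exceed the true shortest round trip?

2 longer than the optimal tour.

From O: B=20, S=21, E=22, M=25, L=27, U=28 → choose B (20).
From B: M=5, U=13, E=14, L=19, S=23 → choose M (5).
From M: E=9, U=15, L=24, S=28 → choose E (9).
From E: U=6, S=20, L=21 → choose U (6).
From U: S=14, L=18 → choose S (14).
From S: L=6 → choose L (6).
NN route O → B → M → E → U → S → L → O costs 87.
Optimal: O → S → L → U → E → M → B → O costs 85 (by enumerating all 360 distinct tours).
Excess = 87 − 85 = 2.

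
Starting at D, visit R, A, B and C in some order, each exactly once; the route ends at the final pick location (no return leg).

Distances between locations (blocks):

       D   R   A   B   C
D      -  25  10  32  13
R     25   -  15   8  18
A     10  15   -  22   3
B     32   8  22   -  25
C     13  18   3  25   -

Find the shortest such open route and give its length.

There are 4! = 24 possible orderings.
D→R→A→B→C: 25+15+22+25 = 87
D→R→A→C→B: 25+15+3+25 = 68
D→R→B→A→C: 25+8+22+3 = 58
D→R→B→C→A: 25+8+25+3 = 61
D→R→C→A→B: 25+18+3+22 = 68
D→R→C→B→A: 25+18+25+22 = 90
D→A→R→B→C: 10+15+8+25 = 58
D→A→R→C→B: 10+15+18+25 = 68
D→A→B→R→C: 10+22+8+18 = 58
D→A→B→C→R: 10+22+25+18 = 75
D→A→C→R→B: 10+3+18+8 = 39
D→A→C→B→R: 10+3+25+8 = 46
D→B→R→A→C: 32+8+15+3 = 58
D→B→R→C→A: 32+8+18+3 = 61
… (10 more)
The minimum is 39.
One shortest path: D → A → C → R → B.

Shortest open route: 39 blocks.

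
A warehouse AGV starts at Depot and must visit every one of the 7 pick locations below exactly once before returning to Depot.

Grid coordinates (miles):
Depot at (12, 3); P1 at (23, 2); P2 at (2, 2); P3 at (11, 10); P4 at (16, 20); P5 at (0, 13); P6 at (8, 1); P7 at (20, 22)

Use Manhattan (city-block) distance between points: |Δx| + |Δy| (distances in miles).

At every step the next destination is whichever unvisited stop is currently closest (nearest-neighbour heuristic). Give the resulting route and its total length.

Total distance 96 miles via the nearest-neighbour route Depot → P6 → P2 → P5 → P3 → P4 → P7 → P1 → Depot.

Depot → [P6:6 / P3:8 / P2:11 / P1:12 / P4:21 / P5:22 / P7:27] → P6 (6)
P6 → [P2:7 / P3:12 / P1:16 / P5:20 / P4:27 / P7:33] → P2 (7)
P2 → [P5:13 / P3:17 / P1:21 / P4:32 / P7:38] → P5 (13)
P5 → [P3:14 / P4:23 / P7:29 / P1:34] → P3 (14)
P3 → [P4:15 / P1:20 / P7:21] → P4 (15)
P4 → [P7:6 / P1:25] → P7 (6)
P7 → [P1:23] → P1 (23)
Return P1→Depot: 12.
Total = 6 + 7 + 13 + 14 + 15 + 6 + 23 + 12 = 96.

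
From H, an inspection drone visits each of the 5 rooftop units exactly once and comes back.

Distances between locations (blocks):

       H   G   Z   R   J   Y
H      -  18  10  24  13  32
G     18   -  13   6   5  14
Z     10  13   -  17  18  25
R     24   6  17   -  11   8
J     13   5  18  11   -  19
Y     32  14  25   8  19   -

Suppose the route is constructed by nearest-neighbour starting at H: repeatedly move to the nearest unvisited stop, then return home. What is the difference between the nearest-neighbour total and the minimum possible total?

12 blocks longer than the optimal tour.

From H: Z=10, J=13, G=18, R=24, Y=32 → choose Z (10).
From Z: G=13, R=17, J=18, Y=25 → choose G (13).
From G: J=5, R=6, Y=14 → choose J (5).
From J: R=11, Y=19 → choose R (11).
From R: Y=8 → choose Y (8).
NN route H → Z → G → J → R → Y → H costs 79.
Optimal: H → Z → R → Y → G → J → H costs 67 (by enumerating all 60 distinct tours).
Excess = 79 − 67 = 12.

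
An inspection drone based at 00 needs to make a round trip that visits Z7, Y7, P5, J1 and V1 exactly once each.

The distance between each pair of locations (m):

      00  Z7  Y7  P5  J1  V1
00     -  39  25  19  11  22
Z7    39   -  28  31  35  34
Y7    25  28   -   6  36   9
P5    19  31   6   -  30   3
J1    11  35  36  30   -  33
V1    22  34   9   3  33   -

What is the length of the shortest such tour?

With 5 stops there are 5!/2 = 60 distinct round trips (a route and its reverse cost the same).
00 - Z7 - Y7 - P5 - J1 - V1 - 00: 39+28+6+30+33+22 = 158
00 - Z7 - Y7 - P5 - V1 - J1 - 00: 39+28+6+3+33+11 = 120
00 - Z7 - Y7 - J1 - P5 - V1 - 00: 39+28+36+30+3+22 = 158
00 - Z7 - Y7 - J1 - V1 - P5 - 00: 39+28+36+33+3+19 = 158
00 - Z7 - Y7 - V1 - P5 - J1 - 00: 39+28+9+3+30+11 = 120
00 - Z7 - Y7 - V1 - J1 - P5 - 00: 39+28+9+33+30+19 = 158
00 - Z7 - P5 - Y7 - J1 - V1 - 00: 39+31+6+36+33+22 = 167
00 - Z7 - P5 - Y7 - V1 - J1 - 00: 39+31+6+9+33+11 = 129
00 - Z7 - P5 - J1 - Y7 - V1 - 00: 39+31+30+36+9+22 = 167
00 - Z7 - P5 - J1 - V1 - Y7 - 00: 39+31+30+33+9+25 = 167
00 - Z7 - P5 - V1 - Y7 - J1 - 00: 39+31+3+9+36+11 = 129
00 - Z7 - P5 - V1 - J1 - Y7 - 00: 39+31+3+33+36+25 = 167
00 - Z7 - J1 - Y7 - P5 - V1 - 00: 39+35+36+6+3+22 = 141
00 - Z7 - J1 - Y7 - V1 - P5 - 00: 39+35+36+9+3+19 = 141
… (46 more)
00 - P5 - V1 - Y7 - Z7 - J1 - 00: 19+3+9+28+35+11 = 105  ← best
The minimum is 105.
One optimal route: 00 → P5 → V1 → Y7 → Z7 → J1 → 00 (or its reverse).

105 m — the shortest possible round trip.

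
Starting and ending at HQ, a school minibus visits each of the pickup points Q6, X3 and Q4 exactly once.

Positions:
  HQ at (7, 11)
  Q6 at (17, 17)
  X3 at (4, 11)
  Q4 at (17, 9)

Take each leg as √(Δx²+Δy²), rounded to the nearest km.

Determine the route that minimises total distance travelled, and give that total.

HQ - Q6 - X3 - Q4 - HQ: 12+14+13+10 = 49
HQ - Q6 - Q4 - X3 - HQ: 12+8+13+3 = 36
HQ - X3 - Q6 - Q4 - HQ: 3+14+8+10 = 35
The minimum is 35.
One optimal route: HQ → X3 → Q6 → Q4 → HQ (or its reverse).

35 km — the shortest possible round trip.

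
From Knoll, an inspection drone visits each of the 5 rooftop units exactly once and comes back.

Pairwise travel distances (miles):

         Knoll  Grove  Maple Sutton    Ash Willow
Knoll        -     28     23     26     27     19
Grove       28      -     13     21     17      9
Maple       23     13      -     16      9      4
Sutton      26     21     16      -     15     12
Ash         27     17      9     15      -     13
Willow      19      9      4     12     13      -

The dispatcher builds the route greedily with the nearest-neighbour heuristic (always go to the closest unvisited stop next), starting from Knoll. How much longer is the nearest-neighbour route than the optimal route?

From Knoll: Willow=19, Maple=23, Sutton=26, Ash=27, Grove=28 → choose Willow (19).
From Willow: Maple=4, Grove=9, Sutton=12, Ash=13 → choose Maple (4).
From Maple: Ash=9, Grove=13, Sutton=16 → choose Ash (9).
From Ash: Sutton=15, Grove=17 → choose Sutton (15).
From Sutton: Grove=21 → choose Grove (21).
NN route Knoll → Willow → Maple → Ash → Sutton → Grove → Knoll costs 96.
Optimal: Knoll → Grove → Willow → Maple → Ash → Sutton → Knoll costs 91 (by enumerating all 60 distinct tours).
Excess = 96 − 91 = 5.

The nearest-neighbour route is 5 miles longer than optimal.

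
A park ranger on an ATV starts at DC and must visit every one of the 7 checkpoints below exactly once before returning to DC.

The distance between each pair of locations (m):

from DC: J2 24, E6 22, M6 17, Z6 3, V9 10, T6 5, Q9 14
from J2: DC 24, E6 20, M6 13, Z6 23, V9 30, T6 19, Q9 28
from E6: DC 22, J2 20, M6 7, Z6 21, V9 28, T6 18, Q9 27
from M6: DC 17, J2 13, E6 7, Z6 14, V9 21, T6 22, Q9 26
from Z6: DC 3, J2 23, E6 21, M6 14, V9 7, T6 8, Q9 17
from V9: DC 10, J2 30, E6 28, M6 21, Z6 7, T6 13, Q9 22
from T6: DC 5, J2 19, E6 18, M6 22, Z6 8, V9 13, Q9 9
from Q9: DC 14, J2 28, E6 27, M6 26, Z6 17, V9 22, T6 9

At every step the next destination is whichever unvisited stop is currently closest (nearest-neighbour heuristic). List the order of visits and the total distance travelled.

Nearest-neighbour total = 109 m; route DC → Z6 → V9 → T6 → Q9 → M6 → E6 → J2 → DC.

DC → [Z6:3 / T6:5 / V9:10 / Q9:14 / M6:17 / E6:22 / J2:24] → Z6 (3)
Z6 → [V9:7 / T6:8 / M6:14 / Q9:17 / E6:21 / J2:23] → V9 (7)
V9 → [T6:13 / M6:21 / Q9:22 / E6:28 / J2:30] → T6 (13)
T6 → [Q9:9 / E6:18 / J2:19 / M6:22] → Q9 (9)
Q9 → [M6:26 / E6:27 / J2:28] → M6 (26)
M6 → [E6:7 / J2:13] → E6 (7)
E6 → [J2:20] → J2 (20)
Return J2→DC: 24.
Total = 3 + 7 + 13 + 9 + 26 + 7 + 20 + 24 = 109.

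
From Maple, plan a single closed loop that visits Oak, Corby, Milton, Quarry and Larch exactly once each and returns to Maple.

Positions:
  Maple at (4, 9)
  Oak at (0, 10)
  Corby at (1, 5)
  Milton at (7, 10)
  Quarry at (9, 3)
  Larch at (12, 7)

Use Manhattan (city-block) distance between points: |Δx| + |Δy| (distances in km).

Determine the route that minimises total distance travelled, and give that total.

Shortest round trip = 40 km.

Maple - Oak - Corby - Milton - Quarry - Larch - Maple: 5+6+11+9+7+10 = 48
Maple - Oak - Corby - Milton - Larch - Quarry - Maple: 5+6+11+8+7+11 = 48
Maple - Oak - Corby - Quarry - Milton - Larch - Maple: 5+6+10+9+8+10 = 48
Maple - Oak - Corby - Quarry - Larch - Milton - Maple: 5+6+10+7+8+4 = 40
Maple - Oak - Corby - Larch - Milton - Quarry - Maple: 5+6+13+8+9+11 = 52
Maple - Oak - Corby - Larch - Quarry - Milton - Maple: 5+6+13+7+9+4 = 44
Maple - Oak - Milton - Corby - Quarry - Larch - Maple: 5+7+11+10+7+10 = 50
Maple - Oak - Milton - Corby - Larch - Quarry - Maple: 5+7+11+13+7+11 = 54
Maple - Oak - Milton - Quarry - Corby - Larch - Maple: 5+7+9+10+13+10 = 54
Maple - Oak - Milton - Quarry - Larch - Corby - Maple: 5+7+9+7+13+7 = 48
Maple - Oak - Milton - Larch - Corby - Quarry - Maple: 5+7+8+13+10+11 = 54
Maple - Oak - Milton - Larch - Quarry - Corby - Maple: 5+7+8+7+10+7 = 44
Maple - Oak - Quarry - Corby - Milton - Larch - Maple: 5+16+10+11+8+10 = 60
Maple - Oak - Quarry - Corby - Larch - Milton - Maple: 5+16+10+13+8+4 = 56
… (46 more)
The minimum is 40.
One optimal route: Maple → Oak → Corby → Quarry → Larch → Milton → Maple (or its reverse).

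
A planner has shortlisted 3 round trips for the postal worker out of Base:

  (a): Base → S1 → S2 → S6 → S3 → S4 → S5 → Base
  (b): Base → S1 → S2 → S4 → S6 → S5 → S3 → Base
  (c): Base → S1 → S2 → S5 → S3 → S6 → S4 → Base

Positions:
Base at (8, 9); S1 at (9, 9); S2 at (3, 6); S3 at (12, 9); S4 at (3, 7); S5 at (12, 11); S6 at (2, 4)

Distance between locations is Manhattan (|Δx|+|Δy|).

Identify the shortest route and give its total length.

Shortest is (b), total 38.

(a): 1 + 9 + 3 + 15 + 11 + 13 + 6 = 58
(b): 1 + 9 + 1 + 4 + 17 + 2 + 4 = 38
(c): 1 + 9 + 14 + 2 + 15 + 4 + 7 = 52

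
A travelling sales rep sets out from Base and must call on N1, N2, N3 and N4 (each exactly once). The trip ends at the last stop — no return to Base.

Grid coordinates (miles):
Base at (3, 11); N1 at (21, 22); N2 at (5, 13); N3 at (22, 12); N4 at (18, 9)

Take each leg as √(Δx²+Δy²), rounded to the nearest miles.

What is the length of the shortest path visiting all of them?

32 miles — the minimum one-way total.

There are 4! = 24 possible orderings.
Base → N1 → N2 → N3 → N4: 21+18+17+5 = 61
Base → N1 → N2 → N4 → N3: 21+18+14+5 = 58
Base → N1 → N3 → N2 → N4: 21+10+17+14 = 62
Base → N1 → N3 → N4 → N2: 21+10+5+14 = 50
Base → N1 → N4 → N2 → N3: 21+13+14+17 = 65
Base → N1 → N4 → N3 → N2: 21+13+5+17 = 56
Base → N2 → N1 → N3 → N4: 3+18+10+5 = 36
Base → N2 → N1 → N4 → N3: 3+18+13+5 = 39
Base → N2 → N3 → N1 → N4: 3+17+10+13 = 43
Base → N2 → N3 → N4 → N1: 3+17+5+13 = 38
Base → N2 → N4 → N1 → N3: 3+14+13+10 = 40
Base → N2 → N4 → N3 → N1: 3+14+5+10 = 32
Base → N3 → N1 → N2 → N4: 19+10+18+14 = 61
Base → N3 → N1 → N4 → N2: 19+10+13+14 = 56
… (10 more)
The minimum is 32.
One shortest path: Base → N2 → N4 → N3 → N1.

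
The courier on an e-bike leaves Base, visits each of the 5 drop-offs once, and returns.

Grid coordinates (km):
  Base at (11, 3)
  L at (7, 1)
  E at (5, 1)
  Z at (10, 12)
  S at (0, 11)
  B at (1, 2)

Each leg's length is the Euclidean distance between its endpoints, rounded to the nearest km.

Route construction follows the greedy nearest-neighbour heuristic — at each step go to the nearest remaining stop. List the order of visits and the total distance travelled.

Total distance 38 km via the nearest-neighbour route Base → L → E → B → S → Z → Base.

From Base: distances to unvisited — L=4, E=6, Z=9, B=10, S=14. Nearest is L (4).
From L: distances to unvisited — E=2, B=6, Z=11, S=12. Nearest is E (2).
From E: distances to unvisited — B=4, S=11, Z=12. Nearest is B (4).
From B: distances to unvisited — S=9, Z=13. Nearest is S (9).
From S: distances to unvisited — Z=10. Nearest is Z (10).
Return Z→Base: 9.
Total = 4 + 2 + 4 + 9 + 10 + 9 = 38.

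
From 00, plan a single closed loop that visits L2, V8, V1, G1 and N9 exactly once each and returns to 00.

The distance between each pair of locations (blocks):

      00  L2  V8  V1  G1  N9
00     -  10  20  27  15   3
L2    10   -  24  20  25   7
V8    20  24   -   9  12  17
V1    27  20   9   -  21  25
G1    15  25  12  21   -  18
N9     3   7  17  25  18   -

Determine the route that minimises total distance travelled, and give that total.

Minimum total distance: 66 blocks.

00 - L2 - V8 - V1 - G1 - N9 - 00: 10+24+9+21+18+3 = 85
00 - L2 - V8 - V1 - N9 - G1 - 00: 10+24+9+25+18+15 = 101
00 - L2 - V8 - G1 - V1 - N9 - 00: 10+24+12+21+25+3 = 95
00 - L2 - V8 - G1 - N9 - V1 - 00: 10+24+12+18+25+27 = 116
00 - L2 - V8 - N9 - V1 - G1 - 00: 10+24+17+25+21+15 = 112
00 - L2 - V8 - N9 - G1 - V1 - 00: 10+24+17+18+21+27 = 117
00 - L2 - V1 - V8 - G1 - N9 - 00: 10+20+9+12+18+3 = 72
00 - L2 - V1 - V8 - N9 - G1 - 00: 10+20+9+17+18+15 = 89
00 - L2 - V1 - G1 - V8 - N9 - 00: 10+20+21+12+17+3 = 83
00 - L2 - V1 - G1 - N9 - V8 - 00: 10+20+21+18+17+20 = 106
00 - L2 - V1 - N9 - V8 - G1 - 00: 10+20+25+17+12+15 = 99
00 - L2 - V1 - N9 - G1 - V8 - 00: 10+20+25+18+12+20 = 105
00 - L2 - G1 - V8 - V1 - N9 - 00: 10+25+12+9+25+3 = 84
00 - L2 - G1 - V8 - N9 - V1 - 00: 10+25+12+17+25+27 = 116
… (46 more)
00 - G1 - V8 - V1 - L2 - N9 - 00: 15+12+9+20+7+3 = 66  ← best
The minimum is 66.
One optimal route: 00 → G1 → V8 → V1 → L2 → N9 → 00 (or its reverse).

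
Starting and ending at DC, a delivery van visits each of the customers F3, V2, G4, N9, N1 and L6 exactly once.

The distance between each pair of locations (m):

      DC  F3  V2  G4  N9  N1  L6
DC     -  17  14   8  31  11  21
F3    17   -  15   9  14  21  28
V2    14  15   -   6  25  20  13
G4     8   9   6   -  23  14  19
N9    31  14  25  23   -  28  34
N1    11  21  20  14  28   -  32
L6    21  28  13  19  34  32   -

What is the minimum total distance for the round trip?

102 m — the shortest possible round trip.

With 6 stops there are 6!/2 = 360 distinct round trips (a route and its reverse cost the same).
DC - F3 - V2 - G4 - N9 - N1 - L6 - DC: 17+15+6+23+28+32+21 = 142
DC - F3 - V2 - G4 - N9 - L6 - N1 - DC: 17+15+6+23+34+32+11 = 138
DC - F3 - V2 - G4 - N1 - N9 - L6 - DC: 17+15+6+14+28+34+21 = 135
DC - F3 - V2 - G4 - N1 - L6 - N9 - DC: 17+15+6+14+32+34+31 = 149
DC - F3 - V2 - G4 - L6 - N9 - N1 - DC: 17+15+6+19+34+28+11 = 130
DC - F3 - V2 - G4 - L6 - N1 - N9 - DC: 17+15+6+19+32+28+31 = 148
DC - F3 - V2 - N9 - G4 - N1 - L6 - DC: 17+15+25+23+14+32+21 = 147
DC - F3 - V2 - N9 - G4 - L6 - N1 - DC: 17+15+25+23+19+32+11 = 142
… (352 more)
DC - N1 - N9 - F3 - G4 - V2 - L6 - DC: 11+28+14+9+6+13+21 = 102  ← best
The minimum is 102.
One optimal route: DC → N1 → N9 → F3 → G4 → V2 → L6 → DC (or its reverse).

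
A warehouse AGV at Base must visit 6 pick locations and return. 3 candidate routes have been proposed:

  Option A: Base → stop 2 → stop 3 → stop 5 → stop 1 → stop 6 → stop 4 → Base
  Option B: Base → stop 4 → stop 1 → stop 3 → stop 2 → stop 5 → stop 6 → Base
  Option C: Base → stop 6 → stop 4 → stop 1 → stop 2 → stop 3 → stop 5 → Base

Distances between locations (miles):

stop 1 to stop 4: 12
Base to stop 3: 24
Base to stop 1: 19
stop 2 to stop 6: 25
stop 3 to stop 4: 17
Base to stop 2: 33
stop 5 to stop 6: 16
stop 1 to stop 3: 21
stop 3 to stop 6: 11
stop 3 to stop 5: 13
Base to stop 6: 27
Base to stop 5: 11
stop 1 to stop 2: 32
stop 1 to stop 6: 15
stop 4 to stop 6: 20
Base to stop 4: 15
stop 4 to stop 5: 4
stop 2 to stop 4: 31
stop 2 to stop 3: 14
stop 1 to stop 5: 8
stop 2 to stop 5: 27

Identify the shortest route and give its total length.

Option A: 33 + 14 + 13 + 8 + 15 + 20 + 15 = 118
Option B: 15 + 12 + 21 + 14 + 27 + 16 + 27 = 132
Option C: 27 + 20 + 12 + 32 + 14 + 13 + 11 = 129

118 miles — Option A is the shortest.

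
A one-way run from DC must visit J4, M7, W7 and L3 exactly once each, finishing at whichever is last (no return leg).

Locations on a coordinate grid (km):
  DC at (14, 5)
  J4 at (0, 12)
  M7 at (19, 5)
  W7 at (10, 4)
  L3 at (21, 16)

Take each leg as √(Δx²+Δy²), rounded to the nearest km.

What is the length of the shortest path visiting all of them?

There are 4! = 24 possible orderings.
DC → J4 → M7 → W7 → L3: 16+20+9+16 = 61
DC → J4 → M7 → L3 → W7: 16+20+11+16 = 63
DC → J4 → W7 → M7 → L3: 16+13+9+11 = 49
DC → J4 → W7 → L3 → M7: 16+13+16+11 = 56
DC → J4 → L3 → M7 → W7: 16+21+11+9 = 57
DC → J4 → L3 → W7 → M7: 16+21+16+9 = 62
DC → M7 → J4 → W7 → L3: 5+20+13+16 = 54
DC → M7 → J4 → L3 → W7: 5+20+21+16 = 62
DC → M7 → W7 → J4 → L3: 5+9+13+21 = 48
DC → M7 → W7 → L3 → J4: 5+9+16+21 = 51
DC → M7 → L3 → J4 → W7: 5+11+21+13 = 50
DC → M7 → L3 → W7 → J4: 5+11+16+13 = 45
DC → W7 → J4 → M7 → L3: 4+13+20+11 = 48
DC → W7 → J4 → L3 → M7: 4+13+21+11 = 49
… (10 more)
The minimum is 45.
One shortest path: DC → M7 → L3 → W7 → J4.

Shortest open route: 45 km.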